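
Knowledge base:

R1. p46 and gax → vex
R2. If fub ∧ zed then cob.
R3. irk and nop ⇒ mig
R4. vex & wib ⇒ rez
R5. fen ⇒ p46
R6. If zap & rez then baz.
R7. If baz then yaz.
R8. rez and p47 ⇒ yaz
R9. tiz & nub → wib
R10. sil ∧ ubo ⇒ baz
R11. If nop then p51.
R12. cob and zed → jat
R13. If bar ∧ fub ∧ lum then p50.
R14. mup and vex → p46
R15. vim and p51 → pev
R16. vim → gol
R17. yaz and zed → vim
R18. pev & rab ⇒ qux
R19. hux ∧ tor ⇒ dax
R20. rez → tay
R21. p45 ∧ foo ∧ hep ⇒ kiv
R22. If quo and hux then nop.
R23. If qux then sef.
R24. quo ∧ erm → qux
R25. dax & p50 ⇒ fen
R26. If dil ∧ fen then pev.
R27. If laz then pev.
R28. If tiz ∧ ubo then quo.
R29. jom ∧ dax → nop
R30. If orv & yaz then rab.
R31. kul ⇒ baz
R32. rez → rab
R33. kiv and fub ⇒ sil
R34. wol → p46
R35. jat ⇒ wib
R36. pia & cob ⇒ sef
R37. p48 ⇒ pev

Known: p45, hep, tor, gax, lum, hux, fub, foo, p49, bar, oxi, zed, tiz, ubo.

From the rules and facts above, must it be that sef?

Yes

cob  (by R2: fub, zed)
jat  (by R12: cob, zed)
p50  (by R13: bar, fub, lum)
dax  (by R19: hux, tor)
kiv  (by R21: p45, foo, hep)
fen  (by R25: dax, p50)
quo  (by R28: tiz, ubo)
sil  (by R33: kiv, fub)
wib  (by R35: jat)
p46  (by R5: fen)
baz  (by R10: sil, ubo)
nop  (by R22: quo, hux)
vex  (by R1: p46, gax)
rez  (by R4: vex, wib)
yaz  (by R7: baz)
p51  (by R11: nop)
vim  (by R17: yaz, zed)
rab  (by R32: rez)
pev  (by R15: vim, p51)
qux  (by R18: pev, rab)
sef  (by R23: qux)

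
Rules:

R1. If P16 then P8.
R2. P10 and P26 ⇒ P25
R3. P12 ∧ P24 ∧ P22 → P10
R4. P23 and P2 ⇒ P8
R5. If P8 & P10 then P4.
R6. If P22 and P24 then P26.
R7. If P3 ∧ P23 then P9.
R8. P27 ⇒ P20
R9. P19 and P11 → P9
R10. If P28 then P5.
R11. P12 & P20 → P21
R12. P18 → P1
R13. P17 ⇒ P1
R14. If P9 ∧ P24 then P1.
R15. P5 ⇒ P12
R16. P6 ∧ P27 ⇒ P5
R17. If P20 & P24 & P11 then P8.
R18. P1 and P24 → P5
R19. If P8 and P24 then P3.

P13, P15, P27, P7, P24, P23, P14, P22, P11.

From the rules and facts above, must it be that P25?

P26  (by R6: P22, P24)
P20  (by R8: P27)
P8  (by R17: P20, P24, P11)
P3  (by R19: P8, P24)
P9  (by R7: P3, P23)
P1  (by R14: P9, P24)
P5  (by R18: P1, P24)
P12  (by R15: P5)
P10  (by R3: P12, P24, P22)
P25  (by R2: P10, P26)

Yes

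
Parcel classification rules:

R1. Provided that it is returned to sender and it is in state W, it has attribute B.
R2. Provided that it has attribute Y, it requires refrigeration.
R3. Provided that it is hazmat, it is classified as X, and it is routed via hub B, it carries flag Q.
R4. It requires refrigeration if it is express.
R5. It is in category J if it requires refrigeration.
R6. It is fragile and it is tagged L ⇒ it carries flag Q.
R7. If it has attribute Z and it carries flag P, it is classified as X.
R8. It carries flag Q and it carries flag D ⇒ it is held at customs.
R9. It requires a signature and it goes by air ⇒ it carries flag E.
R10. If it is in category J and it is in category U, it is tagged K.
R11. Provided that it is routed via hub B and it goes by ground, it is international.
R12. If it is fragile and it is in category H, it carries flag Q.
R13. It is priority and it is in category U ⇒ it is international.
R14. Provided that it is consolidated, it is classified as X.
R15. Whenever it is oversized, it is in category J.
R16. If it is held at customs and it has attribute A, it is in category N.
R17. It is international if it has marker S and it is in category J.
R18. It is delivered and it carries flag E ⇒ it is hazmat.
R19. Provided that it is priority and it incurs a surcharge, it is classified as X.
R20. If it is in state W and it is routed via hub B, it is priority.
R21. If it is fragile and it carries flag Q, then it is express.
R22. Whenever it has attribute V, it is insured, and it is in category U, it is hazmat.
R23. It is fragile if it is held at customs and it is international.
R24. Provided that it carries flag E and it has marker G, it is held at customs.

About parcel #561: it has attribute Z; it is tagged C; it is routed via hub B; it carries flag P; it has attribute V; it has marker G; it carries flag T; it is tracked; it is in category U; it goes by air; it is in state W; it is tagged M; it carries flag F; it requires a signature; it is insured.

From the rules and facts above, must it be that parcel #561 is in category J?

Yes

By R7 (it has attribute Z, it carries flag P): it is classified as X.
By R9 (it requires a signature, it goes by air): it carries flag E.
By R20 (it is in state W, it is routed via hub B): it is priority.
By R22 (it has attribute V, it is insured, it is in category U): it is hazmat.
By R24 (it carries flag E, it has marker G): it is held at customs.
By R3 (it is hazmat, it is classified as X, it is routed via hub B): it carries flag Q.
By R13 (it is priority, it is in category U): it is international.
By R23 (it is held at customs, it is international): it is fragile.
By R21 (it is fragile, it carries flag Q): it is express.
By R4 (it is express): it requires refrigeration.
By R5 (it requires refrigeration): it is in category J.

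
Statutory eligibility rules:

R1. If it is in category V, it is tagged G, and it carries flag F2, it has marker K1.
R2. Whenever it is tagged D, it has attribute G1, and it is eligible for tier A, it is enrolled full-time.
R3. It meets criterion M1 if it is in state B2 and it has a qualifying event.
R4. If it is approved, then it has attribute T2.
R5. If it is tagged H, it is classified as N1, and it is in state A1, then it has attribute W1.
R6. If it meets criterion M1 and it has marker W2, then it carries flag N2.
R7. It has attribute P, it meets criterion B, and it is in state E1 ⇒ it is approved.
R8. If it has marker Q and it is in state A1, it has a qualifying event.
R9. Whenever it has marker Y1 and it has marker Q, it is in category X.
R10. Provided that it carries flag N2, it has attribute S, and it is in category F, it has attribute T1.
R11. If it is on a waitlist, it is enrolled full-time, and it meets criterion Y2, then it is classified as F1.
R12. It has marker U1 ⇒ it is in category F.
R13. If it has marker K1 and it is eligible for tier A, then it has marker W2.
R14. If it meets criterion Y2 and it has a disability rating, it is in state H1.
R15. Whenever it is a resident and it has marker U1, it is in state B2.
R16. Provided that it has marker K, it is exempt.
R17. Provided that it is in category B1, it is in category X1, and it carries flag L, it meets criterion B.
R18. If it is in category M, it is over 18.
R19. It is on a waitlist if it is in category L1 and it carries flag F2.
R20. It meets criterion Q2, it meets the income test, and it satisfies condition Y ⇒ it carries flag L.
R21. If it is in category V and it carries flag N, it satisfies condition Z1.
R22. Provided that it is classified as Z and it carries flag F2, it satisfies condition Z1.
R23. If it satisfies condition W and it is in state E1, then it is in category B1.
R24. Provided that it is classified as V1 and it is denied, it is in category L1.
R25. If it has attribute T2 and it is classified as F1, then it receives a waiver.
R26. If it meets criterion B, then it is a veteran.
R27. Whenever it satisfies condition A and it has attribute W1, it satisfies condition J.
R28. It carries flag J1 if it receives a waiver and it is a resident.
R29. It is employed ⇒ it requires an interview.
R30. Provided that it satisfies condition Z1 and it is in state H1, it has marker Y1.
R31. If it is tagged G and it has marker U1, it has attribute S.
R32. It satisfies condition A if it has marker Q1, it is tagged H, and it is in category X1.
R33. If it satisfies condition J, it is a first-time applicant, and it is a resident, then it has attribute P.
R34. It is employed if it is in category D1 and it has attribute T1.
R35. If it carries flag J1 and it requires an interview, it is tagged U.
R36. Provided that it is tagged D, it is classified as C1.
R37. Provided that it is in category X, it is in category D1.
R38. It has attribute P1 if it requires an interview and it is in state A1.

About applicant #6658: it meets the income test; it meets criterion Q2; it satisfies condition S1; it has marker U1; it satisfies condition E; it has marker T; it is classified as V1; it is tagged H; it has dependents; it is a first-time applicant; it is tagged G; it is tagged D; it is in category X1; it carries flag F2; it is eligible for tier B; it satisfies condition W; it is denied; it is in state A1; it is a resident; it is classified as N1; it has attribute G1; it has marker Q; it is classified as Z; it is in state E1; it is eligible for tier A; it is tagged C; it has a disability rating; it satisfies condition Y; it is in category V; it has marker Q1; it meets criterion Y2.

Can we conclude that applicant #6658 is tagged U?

By R1 (it is in category V, it is tagged G, it carries flag F2): it has marker K1.
By R2 (it is tagged D, it has attribute G1, it is eligible for tier A): it is enrolled full-time.
By R5 (it is tagged H, it is classified as N1, it is in state A1): it has attribute W1.
By R8 (it has marker Q, it is in state A1): it has a qualifying event.
By R12 (it has marker U1): it is in category F.
By R13 (it has marker K1, it is eligible for tier A): it has marker W2.
By R14 (it meets criterion Y2, it has a disability rating): it is in state H1.
By R15 (it is a resident, it has marker U1): it is in state B2.
By R20 (it meets criterion Q2, it meets the income test, it satisfies condition Y): it carries flag L.
By R22 (it is classified as Z, it carries flag F2): it satisfies condition Z1.
By R23 (it satisfies condition W, it is in state E1): it is in category B1.
By R24 (it is classified as V1, it is denied): it is in category L1.
By R30 (it satisfies condition Z1, it is in state H1): it has marker Y1.
By R31 (it is tagged G, it has marker U1): it has attribute S.
By R32 (it has marker Q1, it is tagged H, it is in category X1): it satisfies condition A.
By R3 (it is in state B2, it has a qualifying event): it meets criterion M1.
By R6 (it meets criterion M1, it has marker W2): it carries flag N2.
By R9 (it has marker Y1, it has marker Q): it is in category X.
By R10 (it carries flag N2, it has attribute S, it is in category F): it has attribute T1.
By R17 (it is in category B1, it is in category X1, it carries flag L): it meets criterion B.
By R19 (it is in category L1, it carries flag F2): it is on a waitlist.
By R27 (it satisfies condition A, it has attribute W1): it satisfies condition J.
By R33 (it satisfies condition J, it is a first-time applicant, it is a resident): it has attribute P.
By R37 (it is in category X): it is in category D1.
By R7 (it has attribute P, it meets criterion B, it is in state E1): it is approved.
By R11 (it is on a waitlist, it is enrolled full-time, it meets criterion Y2): it is classified as F1.
By R34 (it is in category D1, it has attribute T1): it is employed.
By R4 (it is approved): it has attribute T2.
By R25 (it has attribute T2, it is classified as F1): it receives a waiver.
By R28 (it receives a waiver, it is a resident): it carries flag J1.
By R29 (it is employed): it requires an interview.
By R35 (it carries flag J1, it requires an interview): it is tagged U.

Yes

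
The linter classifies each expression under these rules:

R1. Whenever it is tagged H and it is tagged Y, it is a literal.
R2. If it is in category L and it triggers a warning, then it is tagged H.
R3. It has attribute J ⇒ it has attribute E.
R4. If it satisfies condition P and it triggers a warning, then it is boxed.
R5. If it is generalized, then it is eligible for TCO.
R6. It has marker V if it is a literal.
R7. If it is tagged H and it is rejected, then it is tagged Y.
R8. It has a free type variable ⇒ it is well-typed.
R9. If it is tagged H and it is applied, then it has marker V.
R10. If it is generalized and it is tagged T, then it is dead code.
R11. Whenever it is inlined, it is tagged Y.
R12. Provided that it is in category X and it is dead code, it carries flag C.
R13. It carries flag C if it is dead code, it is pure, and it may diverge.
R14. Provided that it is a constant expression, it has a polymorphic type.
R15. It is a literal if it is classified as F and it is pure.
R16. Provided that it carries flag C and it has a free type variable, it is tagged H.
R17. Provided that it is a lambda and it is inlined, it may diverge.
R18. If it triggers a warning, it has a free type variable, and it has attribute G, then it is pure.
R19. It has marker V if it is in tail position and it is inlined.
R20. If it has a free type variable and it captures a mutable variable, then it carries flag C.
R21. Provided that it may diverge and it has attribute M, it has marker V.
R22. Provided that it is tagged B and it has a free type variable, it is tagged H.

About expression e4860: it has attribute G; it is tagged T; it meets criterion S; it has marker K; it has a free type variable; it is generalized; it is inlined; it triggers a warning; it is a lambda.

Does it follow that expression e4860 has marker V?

Yes

By R10 (it is generalized, it is tagged T): it is dead code.
By R11 (it is inlined): it is tagged Y.
By R17 (it is a lambda, it is inlined): it may diverge.
By R18 (it triggers a warning, it has a free type variable, it has attribute G): it is pure.
By R13 (it is dead code, it is pure, it may diverge): it carries flag C.
By R16 (it carries flag C, it has a free type variable): it is tagged H.
By R1 (it is tagged H, it is tagged Y): it is a literal.
By R6 (it is a literal): it has marker V.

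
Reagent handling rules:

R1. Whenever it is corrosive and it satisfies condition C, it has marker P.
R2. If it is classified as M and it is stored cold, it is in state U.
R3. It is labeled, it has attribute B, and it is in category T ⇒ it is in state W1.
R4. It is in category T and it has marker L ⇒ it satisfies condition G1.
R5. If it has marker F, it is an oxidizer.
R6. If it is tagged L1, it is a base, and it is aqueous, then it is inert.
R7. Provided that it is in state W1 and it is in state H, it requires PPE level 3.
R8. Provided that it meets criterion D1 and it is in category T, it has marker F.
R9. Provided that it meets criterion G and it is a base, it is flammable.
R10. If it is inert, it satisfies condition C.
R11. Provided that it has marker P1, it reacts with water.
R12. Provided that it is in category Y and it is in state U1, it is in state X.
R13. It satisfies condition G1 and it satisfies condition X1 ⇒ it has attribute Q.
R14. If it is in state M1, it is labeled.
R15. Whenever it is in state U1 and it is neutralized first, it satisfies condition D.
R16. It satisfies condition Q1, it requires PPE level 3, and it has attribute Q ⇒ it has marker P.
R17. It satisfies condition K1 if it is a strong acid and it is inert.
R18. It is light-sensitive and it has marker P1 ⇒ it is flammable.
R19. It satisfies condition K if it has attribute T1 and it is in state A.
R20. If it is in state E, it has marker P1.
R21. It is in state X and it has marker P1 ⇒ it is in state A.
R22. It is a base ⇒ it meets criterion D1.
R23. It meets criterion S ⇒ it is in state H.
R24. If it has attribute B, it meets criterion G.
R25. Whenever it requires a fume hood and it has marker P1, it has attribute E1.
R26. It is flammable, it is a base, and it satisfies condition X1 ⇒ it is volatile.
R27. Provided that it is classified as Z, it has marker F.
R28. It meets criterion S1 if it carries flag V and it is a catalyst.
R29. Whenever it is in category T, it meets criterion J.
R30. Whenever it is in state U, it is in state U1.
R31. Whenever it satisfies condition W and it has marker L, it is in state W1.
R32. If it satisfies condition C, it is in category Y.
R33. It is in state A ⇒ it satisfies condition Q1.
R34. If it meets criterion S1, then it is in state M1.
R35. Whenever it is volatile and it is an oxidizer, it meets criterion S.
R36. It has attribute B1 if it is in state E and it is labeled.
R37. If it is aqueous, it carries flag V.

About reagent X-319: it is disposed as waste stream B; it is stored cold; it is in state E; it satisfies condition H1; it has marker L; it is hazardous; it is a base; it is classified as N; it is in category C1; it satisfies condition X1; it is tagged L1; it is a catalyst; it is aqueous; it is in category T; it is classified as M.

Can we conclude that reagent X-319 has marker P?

No

Forward chaining from the given facts derives: is in state U, satisfies condition G1, is inert, satisfies condition C, has attribute Q, has marker P1, meets criterion D1, meets criterion J, is in state U1, is in category Y, carries flag V, has marker F, reacts with water, is in state X, is in state A, meets criterion S1, satisfies condition Q1, is in state M1, is an oxidizer, is labeled, has attribute B1.
Rules concluding "it has marker P": R1 needs "it is corrosive"; R16 needs "it requires PPE level 3" — none of these are established.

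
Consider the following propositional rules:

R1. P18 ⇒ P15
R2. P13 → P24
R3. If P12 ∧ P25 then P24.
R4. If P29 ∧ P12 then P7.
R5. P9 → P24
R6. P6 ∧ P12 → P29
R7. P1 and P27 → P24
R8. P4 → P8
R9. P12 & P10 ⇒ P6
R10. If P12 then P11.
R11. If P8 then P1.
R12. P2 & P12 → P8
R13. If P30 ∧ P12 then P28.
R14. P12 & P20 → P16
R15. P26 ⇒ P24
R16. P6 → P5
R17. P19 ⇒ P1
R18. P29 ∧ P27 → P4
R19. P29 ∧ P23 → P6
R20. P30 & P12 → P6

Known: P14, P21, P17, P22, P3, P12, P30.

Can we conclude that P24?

No

Forward chaining from the given facts derives: P11, P28, P6, P29, P5, P7.
Rules concluding P24: R2 needs P13; R3 needs P25; R5 needs P9; R7 needs P1; R15 needs P26 — none of these are established.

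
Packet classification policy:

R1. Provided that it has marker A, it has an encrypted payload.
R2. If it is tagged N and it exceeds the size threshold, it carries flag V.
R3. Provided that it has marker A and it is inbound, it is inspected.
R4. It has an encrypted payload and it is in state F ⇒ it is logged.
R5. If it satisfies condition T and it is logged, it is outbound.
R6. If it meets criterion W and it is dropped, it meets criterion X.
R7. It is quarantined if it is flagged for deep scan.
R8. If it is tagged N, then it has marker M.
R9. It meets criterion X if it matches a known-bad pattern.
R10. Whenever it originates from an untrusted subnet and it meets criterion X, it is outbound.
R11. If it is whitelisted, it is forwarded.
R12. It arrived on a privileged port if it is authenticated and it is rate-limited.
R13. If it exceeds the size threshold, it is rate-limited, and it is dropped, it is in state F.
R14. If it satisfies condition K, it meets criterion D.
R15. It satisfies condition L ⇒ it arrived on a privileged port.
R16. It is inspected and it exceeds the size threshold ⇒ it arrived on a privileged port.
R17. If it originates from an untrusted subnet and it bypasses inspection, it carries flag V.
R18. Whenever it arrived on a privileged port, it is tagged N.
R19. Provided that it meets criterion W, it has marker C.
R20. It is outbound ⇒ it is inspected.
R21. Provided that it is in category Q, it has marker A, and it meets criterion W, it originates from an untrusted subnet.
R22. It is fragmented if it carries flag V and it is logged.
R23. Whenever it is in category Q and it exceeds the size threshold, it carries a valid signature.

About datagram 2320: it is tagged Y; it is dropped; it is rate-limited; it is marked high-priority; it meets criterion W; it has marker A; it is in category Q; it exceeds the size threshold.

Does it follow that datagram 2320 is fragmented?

Yes

By R1 (it has marker A): it has an encrypted payload.
By R6 (it meets criterion W, it is dropped): it meets criterion X.
By R13 (it exceeds the size threshold, it is rate-limited, it is dropped): it is in state F.
By R21 (it is in category Q, it has marker A, it meets criterion W): it originates from an untrusted subnet.
By R4 (it has an encrypted payload, it is in state F): it is logged.
By R10 (it originates from an untrusted subnet, it meets criterion X): it is outbound.
By R20 (it is outbound): it is inspected.
By R16 (it is inspected, it exceeds the size threshold): it arrived on a privileged port.
By R18 (it arrived on a privileged port): it is tagged N.
By R2 (it is tagged N, it exceeds the size threshold): it carries flag V.
By R22 (it carries flag V, it is logged): it is fragmented.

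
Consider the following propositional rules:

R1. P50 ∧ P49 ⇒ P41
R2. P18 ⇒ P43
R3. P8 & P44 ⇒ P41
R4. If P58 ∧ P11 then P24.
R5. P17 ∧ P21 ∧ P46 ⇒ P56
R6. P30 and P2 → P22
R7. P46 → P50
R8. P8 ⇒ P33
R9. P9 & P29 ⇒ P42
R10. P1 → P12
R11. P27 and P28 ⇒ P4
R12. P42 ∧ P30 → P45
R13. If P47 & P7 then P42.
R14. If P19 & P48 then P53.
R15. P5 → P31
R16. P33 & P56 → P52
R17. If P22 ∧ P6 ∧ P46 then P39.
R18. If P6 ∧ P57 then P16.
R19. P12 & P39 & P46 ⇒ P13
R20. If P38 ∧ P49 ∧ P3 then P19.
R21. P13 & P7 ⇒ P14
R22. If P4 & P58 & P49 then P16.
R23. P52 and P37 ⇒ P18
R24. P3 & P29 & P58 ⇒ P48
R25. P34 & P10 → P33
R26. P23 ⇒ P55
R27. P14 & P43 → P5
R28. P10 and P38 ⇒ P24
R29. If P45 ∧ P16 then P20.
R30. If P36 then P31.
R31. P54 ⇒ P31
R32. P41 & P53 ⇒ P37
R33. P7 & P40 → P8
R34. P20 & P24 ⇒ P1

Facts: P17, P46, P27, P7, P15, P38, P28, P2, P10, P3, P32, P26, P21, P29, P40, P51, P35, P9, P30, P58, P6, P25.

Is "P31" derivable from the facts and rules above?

No

Forward chaining from the given facts derives: P56, P22, P50, P42, P4, P45, P39, P48, P24, P8, P33, P52.
Rules concluding P31: R15 needs P5; R30 needs P36; R31 needs P54 — none of these are established.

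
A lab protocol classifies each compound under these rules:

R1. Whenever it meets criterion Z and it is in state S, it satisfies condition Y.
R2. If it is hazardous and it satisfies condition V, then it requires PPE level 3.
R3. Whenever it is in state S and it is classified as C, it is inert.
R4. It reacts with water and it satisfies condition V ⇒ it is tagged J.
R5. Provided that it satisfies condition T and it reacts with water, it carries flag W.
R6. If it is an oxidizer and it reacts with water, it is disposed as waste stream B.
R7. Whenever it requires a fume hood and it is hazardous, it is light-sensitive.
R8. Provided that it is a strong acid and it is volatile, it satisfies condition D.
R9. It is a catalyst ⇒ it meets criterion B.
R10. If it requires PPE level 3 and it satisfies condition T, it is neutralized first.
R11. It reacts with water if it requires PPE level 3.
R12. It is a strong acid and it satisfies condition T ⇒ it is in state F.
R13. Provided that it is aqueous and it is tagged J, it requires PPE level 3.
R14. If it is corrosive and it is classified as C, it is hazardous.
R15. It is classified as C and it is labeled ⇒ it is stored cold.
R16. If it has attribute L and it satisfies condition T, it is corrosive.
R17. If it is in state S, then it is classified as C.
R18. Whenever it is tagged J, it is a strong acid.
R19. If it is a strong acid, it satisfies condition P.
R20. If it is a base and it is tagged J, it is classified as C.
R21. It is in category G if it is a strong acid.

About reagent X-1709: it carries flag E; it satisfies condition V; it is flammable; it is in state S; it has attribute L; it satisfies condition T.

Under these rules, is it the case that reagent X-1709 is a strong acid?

By R16 (it has attribute L, it satisfies condition T): it is corrosive.
By R17 (it is in state S): it is classified as C.
By R14 (it is corrosive, it is classified as C): it is hazardous.
By R2 (it is hazardous, it satisfies condition V): it requires PPE level 3.
By R11 (it requires PPE level 3): it reacts with water.
By R4 (it reacts with water, it satisfies condition V): it is tagged J.
By R18 (it is tagged J): it is a strong acid.

Yes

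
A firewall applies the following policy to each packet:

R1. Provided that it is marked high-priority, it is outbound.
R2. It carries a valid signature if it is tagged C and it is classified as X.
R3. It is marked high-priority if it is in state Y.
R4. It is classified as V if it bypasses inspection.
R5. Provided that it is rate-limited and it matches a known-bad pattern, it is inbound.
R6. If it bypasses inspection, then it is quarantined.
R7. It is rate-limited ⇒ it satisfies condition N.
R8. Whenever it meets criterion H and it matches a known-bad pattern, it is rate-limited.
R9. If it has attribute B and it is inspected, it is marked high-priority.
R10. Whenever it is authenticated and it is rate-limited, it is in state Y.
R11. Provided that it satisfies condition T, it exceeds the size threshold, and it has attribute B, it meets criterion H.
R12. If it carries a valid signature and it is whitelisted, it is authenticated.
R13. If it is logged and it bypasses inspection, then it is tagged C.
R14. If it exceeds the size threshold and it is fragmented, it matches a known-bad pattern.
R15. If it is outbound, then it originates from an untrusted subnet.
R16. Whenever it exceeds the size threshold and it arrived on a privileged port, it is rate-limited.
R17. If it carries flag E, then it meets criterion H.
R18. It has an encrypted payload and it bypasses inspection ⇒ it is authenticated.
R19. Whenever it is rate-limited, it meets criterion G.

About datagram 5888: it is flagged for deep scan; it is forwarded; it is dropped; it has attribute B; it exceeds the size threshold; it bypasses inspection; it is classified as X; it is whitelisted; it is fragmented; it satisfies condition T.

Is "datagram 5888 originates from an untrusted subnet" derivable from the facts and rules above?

Forward chaining from the given facts derives: is classified as V, is quarantined, meets criterion H, matches a known-bad pattern, is rate-limited, meets criterion G, is inbound, satisfies condition N.
The only rule concluding "it originates from an untrusted subnet" is R15, which needs "it is outbound"; that is never established.

No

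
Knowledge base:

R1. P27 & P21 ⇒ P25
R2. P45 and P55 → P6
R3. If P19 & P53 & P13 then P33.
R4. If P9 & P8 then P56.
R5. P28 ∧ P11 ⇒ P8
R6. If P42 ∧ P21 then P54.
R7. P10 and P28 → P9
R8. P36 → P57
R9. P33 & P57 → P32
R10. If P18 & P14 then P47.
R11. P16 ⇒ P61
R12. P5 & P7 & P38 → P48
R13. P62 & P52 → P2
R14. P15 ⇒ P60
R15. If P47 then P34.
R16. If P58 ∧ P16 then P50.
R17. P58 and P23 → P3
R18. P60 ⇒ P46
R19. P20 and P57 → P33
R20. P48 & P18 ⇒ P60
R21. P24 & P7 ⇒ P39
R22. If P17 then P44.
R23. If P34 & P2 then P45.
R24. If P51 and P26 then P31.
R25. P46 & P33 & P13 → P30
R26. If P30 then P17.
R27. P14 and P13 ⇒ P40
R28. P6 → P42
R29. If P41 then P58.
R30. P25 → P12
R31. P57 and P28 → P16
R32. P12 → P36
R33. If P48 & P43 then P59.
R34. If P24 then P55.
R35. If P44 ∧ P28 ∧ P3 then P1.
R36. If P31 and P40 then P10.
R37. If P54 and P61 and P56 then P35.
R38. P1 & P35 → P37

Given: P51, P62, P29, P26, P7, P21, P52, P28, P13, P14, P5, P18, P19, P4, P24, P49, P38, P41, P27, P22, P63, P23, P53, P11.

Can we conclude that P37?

Yes

P25  (by R1: P27, P21)
P33  (by R3: P19, P53, P13)
P8  (by R5: P28, P11)
P47  (by R10: P18, P14)
P48  (by R12: P5, P7, P38)
P2  (by R13: P62, P52)
P34  (by R15: P47)
P60  (by R20: P48, P18)
P45  (by R23: P34, P2)
P31  (by R24: P51, P26)
P40  (by R27: P14, P13)
P58  (by R29: P41)
P12  (by R30: P25)
P36  (by R32: P12)
P55  (by R34: P24)
P10  (by R36: P31, P40)
P6  (by R2: P45, P55)
P9  (by R7: P10, P28)
P57  (by R8: P36)
P3  (by R17: P58, P23)
P46  (by R18: P60)
P30  (by R25: P46, P33, P13)
P17  (by R26: P30)
P42  (by R28: P6)
P16  (by R31: P57, P28)
P56  (by R4: P9, P8)
P54  (by R6: P42, P21)
P61  (by R11: P16)
P44  (by R22: P17)
P1  (by R35: P44, P28, P3)
P35  (by R37: P54, P61, P56)
P37  (by R38: P1, P35)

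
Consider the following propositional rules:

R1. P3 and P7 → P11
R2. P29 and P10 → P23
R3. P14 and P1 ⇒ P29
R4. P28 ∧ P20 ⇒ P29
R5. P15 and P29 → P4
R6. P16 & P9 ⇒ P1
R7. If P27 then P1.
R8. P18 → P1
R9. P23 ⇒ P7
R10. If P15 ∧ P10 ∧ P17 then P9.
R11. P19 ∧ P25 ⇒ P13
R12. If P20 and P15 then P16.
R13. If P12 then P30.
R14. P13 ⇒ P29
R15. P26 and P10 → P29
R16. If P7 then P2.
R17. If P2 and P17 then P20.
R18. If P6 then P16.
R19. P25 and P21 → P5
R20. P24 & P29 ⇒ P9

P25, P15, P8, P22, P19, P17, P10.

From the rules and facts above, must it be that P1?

P9  (by R10: P15, P10, P17)
P13  (by R11: P19, P25)
P29  (by R14: P13)
P23  (by R2: P29, P10)
P7  (by R9: P23)
P2  (by R16: P7)
P20  (by R17: P2, P17)
P16  (by R12: P20, P15)
P1  (by R6: P16, P9)

Yes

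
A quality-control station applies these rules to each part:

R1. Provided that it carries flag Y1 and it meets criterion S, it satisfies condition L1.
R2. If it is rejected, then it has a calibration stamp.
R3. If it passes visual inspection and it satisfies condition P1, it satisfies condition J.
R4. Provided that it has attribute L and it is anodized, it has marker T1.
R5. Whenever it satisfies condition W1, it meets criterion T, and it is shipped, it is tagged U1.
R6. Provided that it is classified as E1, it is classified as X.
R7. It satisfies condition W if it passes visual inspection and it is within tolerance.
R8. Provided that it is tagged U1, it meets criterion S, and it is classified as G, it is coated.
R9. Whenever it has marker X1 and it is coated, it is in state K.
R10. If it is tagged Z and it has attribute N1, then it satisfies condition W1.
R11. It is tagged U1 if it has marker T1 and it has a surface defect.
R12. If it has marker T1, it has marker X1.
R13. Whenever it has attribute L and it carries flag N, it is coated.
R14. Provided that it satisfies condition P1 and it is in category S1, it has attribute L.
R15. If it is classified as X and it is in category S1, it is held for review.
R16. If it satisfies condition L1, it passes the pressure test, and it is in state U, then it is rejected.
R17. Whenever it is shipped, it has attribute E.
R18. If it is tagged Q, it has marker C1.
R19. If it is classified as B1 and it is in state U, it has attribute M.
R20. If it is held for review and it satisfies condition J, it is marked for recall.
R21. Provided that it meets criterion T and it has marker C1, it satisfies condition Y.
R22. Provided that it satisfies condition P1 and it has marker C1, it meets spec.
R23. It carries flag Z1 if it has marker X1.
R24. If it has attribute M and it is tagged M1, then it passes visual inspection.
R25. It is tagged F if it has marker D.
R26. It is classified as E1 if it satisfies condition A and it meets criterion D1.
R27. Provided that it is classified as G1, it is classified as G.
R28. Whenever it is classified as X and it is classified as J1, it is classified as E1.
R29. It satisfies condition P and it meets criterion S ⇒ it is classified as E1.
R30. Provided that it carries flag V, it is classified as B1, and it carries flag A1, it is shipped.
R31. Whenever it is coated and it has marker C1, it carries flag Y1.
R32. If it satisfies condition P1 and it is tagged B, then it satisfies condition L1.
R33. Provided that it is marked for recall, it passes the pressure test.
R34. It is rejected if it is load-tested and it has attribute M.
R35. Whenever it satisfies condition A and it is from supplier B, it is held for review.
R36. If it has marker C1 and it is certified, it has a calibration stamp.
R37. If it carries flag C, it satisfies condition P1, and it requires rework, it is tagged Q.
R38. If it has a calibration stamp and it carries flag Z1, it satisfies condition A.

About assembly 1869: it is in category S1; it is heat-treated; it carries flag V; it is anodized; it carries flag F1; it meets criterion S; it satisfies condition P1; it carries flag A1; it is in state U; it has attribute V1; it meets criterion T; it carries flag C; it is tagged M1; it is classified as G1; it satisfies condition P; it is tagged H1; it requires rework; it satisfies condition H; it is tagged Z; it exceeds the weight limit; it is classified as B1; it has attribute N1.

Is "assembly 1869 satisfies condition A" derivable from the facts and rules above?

Yes

By R10 (it is tagged Z, it has attribute N1): it satisfies condition W1.
By R14 (it satisfies condition P1, it is in category S1): it has attribute L.
By R19 (it is classified as B1, it is in state U): it has attribute M.
By R24 (it has attribute M, it is tagged M1): it passes visual inspection.
By R27 (it is classified as G1): it is classified as G.
By R29 (it satisfies condition P, it meets criterion S): it is classified as E1.
By R30 (it carries flag V, it is classified as B1, it carries flag A1): it is shipped.
By R37 (it carries flag C, it satisfies condition P1, it requires rework): it is tagged Q.
By R3 (it passes visual inspection, it satisfies condition P1): it satisfies condition J.
By R4 (it has attribute L, it is anodized): it has marker T1.
By R5 (it satisfies condition W1, it meets criterion T, it is shipped): it is tagged U1.
By R6 (it is classified as E1): it is classified as X.
By R8 (it is tagged U1, it meets criterion S, it is classified as G): it is coated.
By R12 (it has marker T1): it has marker X1.
By R15 (it is classified as X, it is in category S1): it is held for review.
By R18 (it is tagged Q): it has marker C1.
By R20 (it is held for review, it satisfies condition J): it is marked for recall.
By R23 (it has marker X1): it carries flag Z1.
By R31 (it is coated, it has marker C1): it carries flag Y1.
By R33 (it is marked for recall): it passes the pressure test.
By R1 (it carries flag Y1, it meets criterion S): it satisfies condition L1.
By R16 (it satisfies condition L1, it passes the pressure test, it is in state U): it is rejected.
By R2 (it is rejected): it has a calibration stamp.
By R38 (it has a calibration stamp, it carries flag Z1): it satisfies condition A.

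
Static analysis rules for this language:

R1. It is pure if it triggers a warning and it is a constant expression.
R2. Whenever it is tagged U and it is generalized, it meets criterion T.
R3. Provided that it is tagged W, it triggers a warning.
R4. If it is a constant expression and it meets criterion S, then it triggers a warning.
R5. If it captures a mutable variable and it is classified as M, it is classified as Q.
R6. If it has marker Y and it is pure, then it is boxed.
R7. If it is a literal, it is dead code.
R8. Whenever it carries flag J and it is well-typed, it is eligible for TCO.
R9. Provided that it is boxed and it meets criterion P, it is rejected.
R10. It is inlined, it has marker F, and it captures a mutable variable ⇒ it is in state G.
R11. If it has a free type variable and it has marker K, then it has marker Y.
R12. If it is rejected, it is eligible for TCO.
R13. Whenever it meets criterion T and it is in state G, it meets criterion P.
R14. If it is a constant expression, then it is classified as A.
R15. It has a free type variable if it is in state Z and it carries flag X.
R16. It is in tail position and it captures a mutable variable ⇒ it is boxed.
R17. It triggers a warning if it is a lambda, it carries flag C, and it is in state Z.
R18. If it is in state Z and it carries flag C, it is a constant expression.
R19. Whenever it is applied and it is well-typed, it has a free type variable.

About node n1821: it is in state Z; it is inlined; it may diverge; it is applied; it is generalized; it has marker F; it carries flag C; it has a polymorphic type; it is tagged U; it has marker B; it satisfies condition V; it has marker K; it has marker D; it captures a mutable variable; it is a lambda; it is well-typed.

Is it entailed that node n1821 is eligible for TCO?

By R2 (it is tagged U, it is generalized): it meets criterion T.
By R10 (it is inlined, it has marker F, it captures a mutable variable): it is in state G.
By R13 (it meets criterion T, it is in state G): it meets criterion P.
By R17 (it is a lambda, it carries flag C, it is in state Z): it triggers a warning.
By R18 (it is in state Z, it carries flag C): it is a constant expression.
By R19 (it is applied, it is well-typed): it has a free type variable.
By R1 (it triggers a warning, it is a constant expression): it is pure.
By R11 (it has a free type variable, it has marker K): it has marker Y.
By R6 (it has marker Y, it is pure): it is boxed.
By R9 (it is boxed, it meets criterion P): it is rejected.
By R12 (it is rejected): it is eligible for TCO.

Yes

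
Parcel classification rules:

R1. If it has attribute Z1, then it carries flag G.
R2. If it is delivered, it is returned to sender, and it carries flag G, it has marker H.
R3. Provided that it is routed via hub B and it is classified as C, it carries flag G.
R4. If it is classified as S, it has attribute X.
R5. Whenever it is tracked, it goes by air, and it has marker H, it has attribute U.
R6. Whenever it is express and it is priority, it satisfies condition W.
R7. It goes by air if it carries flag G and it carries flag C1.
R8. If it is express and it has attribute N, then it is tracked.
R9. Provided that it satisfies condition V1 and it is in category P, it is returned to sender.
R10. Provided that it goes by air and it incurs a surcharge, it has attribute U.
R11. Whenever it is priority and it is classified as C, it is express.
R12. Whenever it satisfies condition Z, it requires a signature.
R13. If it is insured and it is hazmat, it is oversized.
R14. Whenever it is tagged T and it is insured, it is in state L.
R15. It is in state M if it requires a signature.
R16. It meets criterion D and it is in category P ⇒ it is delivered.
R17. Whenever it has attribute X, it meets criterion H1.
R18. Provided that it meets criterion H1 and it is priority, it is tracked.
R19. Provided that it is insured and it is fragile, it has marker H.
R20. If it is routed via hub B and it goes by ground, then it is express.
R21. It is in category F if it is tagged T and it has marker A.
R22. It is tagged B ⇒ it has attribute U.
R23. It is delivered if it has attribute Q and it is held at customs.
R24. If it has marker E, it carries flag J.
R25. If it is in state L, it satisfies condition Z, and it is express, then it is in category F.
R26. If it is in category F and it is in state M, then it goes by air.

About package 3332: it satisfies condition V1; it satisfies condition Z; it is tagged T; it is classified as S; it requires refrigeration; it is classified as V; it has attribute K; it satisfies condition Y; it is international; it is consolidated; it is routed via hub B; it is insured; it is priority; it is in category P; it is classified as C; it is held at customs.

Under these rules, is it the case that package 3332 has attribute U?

No

Forward chaining from the given facts derives: carries flag G, has attribute X, is returned to sender, is express, requires a signature, is in state L, is in state M, meets criterion H1, is tracked, is in category F, goes by air, satisfies condition W.
Rules concluding "it has attribute U": R5 needs "it has marker H"; R10 needs "it incurs a surcharge"; R22 needs "it is tagged B" — none of these are established.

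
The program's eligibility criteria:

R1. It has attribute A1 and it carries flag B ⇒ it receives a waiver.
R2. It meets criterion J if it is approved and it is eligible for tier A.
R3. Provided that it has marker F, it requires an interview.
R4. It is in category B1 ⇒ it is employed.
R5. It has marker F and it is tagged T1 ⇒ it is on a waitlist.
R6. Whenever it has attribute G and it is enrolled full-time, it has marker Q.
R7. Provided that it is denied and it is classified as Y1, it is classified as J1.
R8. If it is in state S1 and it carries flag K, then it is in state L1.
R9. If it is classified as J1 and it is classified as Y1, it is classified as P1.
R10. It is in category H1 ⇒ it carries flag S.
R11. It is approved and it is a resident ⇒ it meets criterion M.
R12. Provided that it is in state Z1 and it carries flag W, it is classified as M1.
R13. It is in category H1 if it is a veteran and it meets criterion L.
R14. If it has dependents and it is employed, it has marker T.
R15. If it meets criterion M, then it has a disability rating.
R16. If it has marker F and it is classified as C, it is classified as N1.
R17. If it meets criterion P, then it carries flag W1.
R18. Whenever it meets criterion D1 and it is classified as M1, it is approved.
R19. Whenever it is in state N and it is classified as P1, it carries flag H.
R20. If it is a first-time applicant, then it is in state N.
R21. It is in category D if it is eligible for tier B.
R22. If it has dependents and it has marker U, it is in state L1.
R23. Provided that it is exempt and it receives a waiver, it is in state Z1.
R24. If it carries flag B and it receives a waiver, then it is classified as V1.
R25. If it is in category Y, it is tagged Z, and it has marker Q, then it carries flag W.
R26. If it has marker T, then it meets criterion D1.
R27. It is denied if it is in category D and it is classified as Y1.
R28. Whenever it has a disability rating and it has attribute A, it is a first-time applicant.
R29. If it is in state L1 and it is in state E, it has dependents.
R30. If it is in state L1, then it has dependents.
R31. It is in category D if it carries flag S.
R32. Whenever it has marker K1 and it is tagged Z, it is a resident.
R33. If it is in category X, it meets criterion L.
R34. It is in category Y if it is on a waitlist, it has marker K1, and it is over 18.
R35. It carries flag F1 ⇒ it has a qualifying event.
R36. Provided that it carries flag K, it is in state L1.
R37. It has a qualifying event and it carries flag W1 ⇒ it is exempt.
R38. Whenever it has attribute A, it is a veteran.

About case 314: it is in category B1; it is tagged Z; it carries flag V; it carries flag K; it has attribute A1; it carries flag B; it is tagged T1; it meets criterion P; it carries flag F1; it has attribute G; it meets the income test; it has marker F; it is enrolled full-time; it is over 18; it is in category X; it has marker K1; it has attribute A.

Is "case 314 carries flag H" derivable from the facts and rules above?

No

Forward chaining from the given facts derives: receives a waiver, requires an interview, is employed, is on a waitlist, has marker Q, carries flag W1, is classified as V1, is a resident, meets criterion L, is in category Y, has a qualifying event, is in state L1, is exempt, is a veteran, is in category H1, is in state Z1, carries flag W, has dependents, carries flag S, is classified as M1, has marker T, meets criterion D1, is in category D, is approved, meets criterion M, has a disability rating, is a first-time applicant, is in state N.
The only rule concluding "it carries flag H" is R19, which needs "it is classified as P1"; that is never established.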